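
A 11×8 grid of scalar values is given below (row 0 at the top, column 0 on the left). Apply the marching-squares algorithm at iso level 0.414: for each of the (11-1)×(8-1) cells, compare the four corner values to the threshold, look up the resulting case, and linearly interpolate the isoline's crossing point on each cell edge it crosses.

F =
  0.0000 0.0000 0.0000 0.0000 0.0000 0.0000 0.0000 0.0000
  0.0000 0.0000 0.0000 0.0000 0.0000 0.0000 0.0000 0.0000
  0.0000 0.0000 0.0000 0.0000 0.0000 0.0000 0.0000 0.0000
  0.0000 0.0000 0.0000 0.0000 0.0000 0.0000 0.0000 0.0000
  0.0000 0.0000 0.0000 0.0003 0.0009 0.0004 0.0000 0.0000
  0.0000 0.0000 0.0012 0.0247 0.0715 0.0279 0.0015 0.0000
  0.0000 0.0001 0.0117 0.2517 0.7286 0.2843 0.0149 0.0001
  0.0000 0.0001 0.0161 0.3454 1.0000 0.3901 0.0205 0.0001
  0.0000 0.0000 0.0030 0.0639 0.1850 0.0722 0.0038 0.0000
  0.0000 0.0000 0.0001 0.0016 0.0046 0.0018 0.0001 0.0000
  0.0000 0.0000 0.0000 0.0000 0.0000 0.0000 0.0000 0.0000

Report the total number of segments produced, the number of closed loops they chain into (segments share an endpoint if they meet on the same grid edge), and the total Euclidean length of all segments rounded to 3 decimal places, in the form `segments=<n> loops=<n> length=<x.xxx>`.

cell (5,3): code 0100 → (5.521,4.000)–(6.000,3.340)
cell (5,4): code 1000 → (6.000,4.708)–(5.521,4.000)
cell (6,3): code 0110 → (6.000,3.340)–(7.000,3.105)
cell (6,4): code 1001 → (7.000,4.961)–(6.000,4.708)
cell (7,3): code 0010 → (7.000,3.105)–(7.719,4.000)
cell (7,4): code 0001 → (7.719,4.000)–(7.000,4.961)
total: 6 segments, chained into 1 closed loop(s), length Σ = 6.076927

segments=6 loops=1 length=6.077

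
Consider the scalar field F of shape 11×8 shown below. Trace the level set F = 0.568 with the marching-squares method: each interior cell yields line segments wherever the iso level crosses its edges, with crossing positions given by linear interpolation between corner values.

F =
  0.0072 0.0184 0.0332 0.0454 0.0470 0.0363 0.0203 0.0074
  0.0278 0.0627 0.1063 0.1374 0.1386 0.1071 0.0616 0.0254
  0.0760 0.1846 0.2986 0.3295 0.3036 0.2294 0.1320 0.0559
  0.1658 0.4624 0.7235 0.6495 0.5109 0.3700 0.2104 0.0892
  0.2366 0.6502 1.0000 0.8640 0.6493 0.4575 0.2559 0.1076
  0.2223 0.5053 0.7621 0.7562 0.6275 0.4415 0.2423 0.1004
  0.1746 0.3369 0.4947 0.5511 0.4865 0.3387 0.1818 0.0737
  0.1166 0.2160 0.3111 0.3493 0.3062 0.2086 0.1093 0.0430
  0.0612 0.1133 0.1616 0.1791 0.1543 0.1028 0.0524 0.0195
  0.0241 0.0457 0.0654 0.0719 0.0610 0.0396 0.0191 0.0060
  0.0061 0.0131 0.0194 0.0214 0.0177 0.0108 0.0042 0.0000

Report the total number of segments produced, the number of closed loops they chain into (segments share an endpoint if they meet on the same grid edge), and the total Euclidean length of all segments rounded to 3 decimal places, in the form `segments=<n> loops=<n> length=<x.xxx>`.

cell (2,1): code 0100 → (2.634,2.000)–(3.000,1.404)
cell (2,2): code 1100 → (2.745,3.000)–(2.634,2.000)
cell (2,3): code 1000 → (3.000,3.588)–(2.745,3.000)
cell (3,0): code 0100 → (3.562,1.000)–(4.000,0.801)
cell (3,1): code 1110 → (3.000,1.404)–(3.562,1.000)
cell (3,3): code 1101 → (3.413,4.000)–(3.000,3.588)
cell (3,4): code 1000 → (4.000,4.424)–(3.413,4.000)
cell (4,0): code 0010 → (4.000,0.801)–(4.567,1.000)
cell (4,1): code 0111 → (4.567,1.000)–(5.000,1.244)
cell (4,4): code 1001 → (5.000,4.320)–(4.000,4.424)
cell (5,1): code 0010 → (5.000,1.244)–(5.726,2.000)
cell (5,2): code 0011 → (5.726,2.000)–(5.918,3.000)
cell (5,3): code 0011 → (5.918,3.000)–(5.422,4.000)
cell (5,4): code 0001 → (5.422,4.000)–(5.000,4.320)
total: 14 segments, chained into 1 closed loop(s), length Σ = 10.641887

segments=14 loops=1 length=10.642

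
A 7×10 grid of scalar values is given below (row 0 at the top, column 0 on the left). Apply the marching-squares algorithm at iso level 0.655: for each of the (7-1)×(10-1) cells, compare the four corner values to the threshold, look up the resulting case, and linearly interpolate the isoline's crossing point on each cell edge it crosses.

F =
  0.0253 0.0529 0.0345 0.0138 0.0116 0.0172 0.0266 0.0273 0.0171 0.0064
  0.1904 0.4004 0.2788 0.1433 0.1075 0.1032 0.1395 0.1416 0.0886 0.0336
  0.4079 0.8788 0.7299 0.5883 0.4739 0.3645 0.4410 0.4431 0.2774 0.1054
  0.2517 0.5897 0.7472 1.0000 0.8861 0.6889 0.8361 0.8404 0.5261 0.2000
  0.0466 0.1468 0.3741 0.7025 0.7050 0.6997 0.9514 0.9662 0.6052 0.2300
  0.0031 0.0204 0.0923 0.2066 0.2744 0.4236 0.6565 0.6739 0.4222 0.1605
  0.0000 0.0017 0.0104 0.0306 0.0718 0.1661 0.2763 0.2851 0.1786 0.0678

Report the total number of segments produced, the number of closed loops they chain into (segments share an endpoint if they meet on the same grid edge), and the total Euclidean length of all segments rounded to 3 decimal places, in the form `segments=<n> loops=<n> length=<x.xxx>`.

segments=22 loops=1 length=17.751

cell (1,0): code 0100 → (1.532,1.000)–(2.000,0.525)
cell (1,1): code 1100 → (1.834,2.000)–(1.532,1.000)
cell (1,2): code 1000 → (2.000,2.529)–(1.834,2.000)
cell (2,0): code 0010 → (2.000,0.525)–(2.774,1.000)
cell (2,1): code 0111 → (2.774,1.000)–(3.000,1.415)
cell (2,2): code 1101 → (2.162,3.000)–(2.000,2.529)
cell (2,3): code 1100 → (2.439,4.000)–(2.162,3.000)
cell (2,4): code 1100 → (2.895,5.000)–(2.439,4.000)
cell (2,5): code 1100 → (2.542,6.000)–(2.895,5.000)
cell (2,6): code 1100 → (2.533,7.000)–(2.542,6.000)
cell (2,7): code 1000 → (3.000,7.590)–(2.533,7.000)
cell (3,1): code 0010 → (3.000,1.415)–(3.247,2.000)
cell (3,2): code 0111 → (3.247,2.000)–(4.000,2.855)
cell (3,7): code 1001 → (4.000,7.862)–(3.000,7.590)
cell (4,2): code 0010 → (4.000,2.855)–(4.096,3.000)
cell (4,3): code 0011 → (4.096,3.000)–(4.116,4.000)
cell (4,4): code 0011 → (4.116,4.000)–(4.162,5.000)
cell (4,5): code 0111 → (4.162,5.000)–(5.000,5.994)
cell (4,7): code 1001 → (5.000,7.075)–(4.000,7.862)
cell (5,5): code 0010 → (5.000,5.994)–(5.004,6.000)
cell (5,6): code 0011 → (5.004,6.000)–(5.049,7.000)
cell (5,7): code 0001 → (5.049,7.000)–(5.000,7.075)
total: 22 segments, chained into 1 closed loop(s), length Σ = 17.750661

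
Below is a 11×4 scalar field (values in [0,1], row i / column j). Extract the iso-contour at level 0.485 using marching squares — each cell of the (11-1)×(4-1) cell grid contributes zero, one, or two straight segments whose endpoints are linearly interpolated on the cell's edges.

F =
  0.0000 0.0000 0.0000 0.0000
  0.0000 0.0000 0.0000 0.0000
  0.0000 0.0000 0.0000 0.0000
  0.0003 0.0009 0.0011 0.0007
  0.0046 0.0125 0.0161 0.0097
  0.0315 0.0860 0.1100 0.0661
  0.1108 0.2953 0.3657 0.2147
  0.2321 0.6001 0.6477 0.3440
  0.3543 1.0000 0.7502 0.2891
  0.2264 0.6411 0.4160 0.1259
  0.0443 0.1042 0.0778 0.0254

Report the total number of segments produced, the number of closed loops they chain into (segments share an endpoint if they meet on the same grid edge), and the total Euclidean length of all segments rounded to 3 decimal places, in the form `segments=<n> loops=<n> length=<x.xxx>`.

segments=10 loops=1 length=8.072

cell (6,0): code 0100 → (6.622,1.000)–(7.000,0.687)
cell (6,1): code 1100 → (6.423,2.000)–(6.622,1.000)
cell (6,2): code 1000 → (7.000,2.536)–(6.423,2.000)
cell (7,0): code 0110 → (7.000,0.687)–(8.000,0.202)
cell (7,2): code 1001 → (8.000,2.575)–(7.000,2.536)
cell (8,0): code 0110 → (8.000,0.202)–(9.000,0.624)
cell (8,1): code 1011 → (9.000,1.693)–(8.794,2.000)
cell (8,2): code 0001 → (8.794,2.000)–(8.000,2.575)
cell (9,0): code 0010 → (9.000,0.624)–(9.291,1.000)
cell (9,1): code 0001 → (9.291,1.000)–(9.000,1.693)
total: 10 segments, chained into 1 closed loop(s), length Σ = 8.071705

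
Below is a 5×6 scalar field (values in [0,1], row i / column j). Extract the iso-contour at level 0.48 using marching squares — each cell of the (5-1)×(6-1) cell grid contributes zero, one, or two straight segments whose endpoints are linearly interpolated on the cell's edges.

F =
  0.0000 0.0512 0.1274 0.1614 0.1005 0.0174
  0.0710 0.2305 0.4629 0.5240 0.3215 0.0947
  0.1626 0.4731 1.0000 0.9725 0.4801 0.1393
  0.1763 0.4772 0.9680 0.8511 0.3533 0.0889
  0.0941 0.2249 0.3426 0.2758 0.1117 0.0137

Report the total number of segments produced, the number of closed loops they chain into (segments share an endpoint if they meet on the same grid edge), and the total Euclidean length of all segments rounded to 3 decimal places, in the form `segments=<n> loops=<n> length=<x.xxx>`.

cell (0,2): code 0100 → (0.879,3.000)–(1.000,2.280)
cell (0,3): code 1000 → (1.000,3.217)–(0.879,3.000)
cell (1,1): code 0100 → (1.032,2.000)–(2.000,1.013)
cell (1,2): code 1110 → (1.000,2.280)–(1.032,2.000)
cell (1,3): code 1101 → (1.999,4.000)–(1.000,3.217)
cell (1,4): code 1000 → (2.000,4.000)–(1.999,4.000)
cell (2,1): code 0110 → (2.000,1.013)–(3.000,1.006)
cell (2,3): code 1011 → (3.000,3.745)–(2.001,4.000)
cell (2,4): code 0001 → (2.001,4.000)–(2.000,4.000)
cell (3,1): code 0010 → (3.000,1.006)–(3.780,2.000)
cell (3,2): code 0011 → (3.780,2.000)–(3.645,3.000)
cell (3,3): code 0001 → (3.645,3.000)–(3.000,3.745)
total: 12 segments, chained into 1 closed loop(s), length Σ = 9.204259

segments=12 loops=1 length=9.204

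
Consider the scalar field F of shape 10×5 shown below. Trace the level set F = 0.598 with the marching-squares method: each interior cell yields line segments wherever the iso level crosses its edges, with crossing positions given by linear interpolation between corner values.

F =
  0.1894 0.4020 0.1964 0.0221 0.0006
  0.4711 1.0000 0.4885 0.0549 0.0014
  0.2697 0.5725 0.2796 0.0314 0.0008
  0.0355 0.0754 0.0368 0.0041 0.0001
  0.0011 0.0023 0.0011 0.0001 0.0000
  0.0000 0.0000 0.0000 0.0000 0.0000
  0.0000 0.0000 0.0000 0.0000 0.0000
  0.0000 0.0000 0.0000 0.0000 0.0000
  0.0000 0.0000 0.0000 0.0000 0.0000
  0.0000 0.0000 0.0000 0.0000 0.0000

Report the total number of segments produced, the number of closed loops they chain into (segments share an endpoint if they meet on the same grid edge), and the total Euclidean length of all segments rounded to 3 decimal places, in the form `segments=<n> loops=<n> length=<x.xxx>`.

segments=4 loops=1 length=4.484

cell (0,0): code 0100 → (0.328,1.000)–(1.000,0.240)
cell (0,1): code 1000 → (1.000,1.786)–(0.328,1.000)
cell (1,0): code 0010 → (1.000,0.240)–(1.940,1.000)
cell (1,1): code 0001 → (1.940,1.000)–(1.000,1.786)
total: 4 segments, chained into 1 closed loop(s), length Σ = 4.483556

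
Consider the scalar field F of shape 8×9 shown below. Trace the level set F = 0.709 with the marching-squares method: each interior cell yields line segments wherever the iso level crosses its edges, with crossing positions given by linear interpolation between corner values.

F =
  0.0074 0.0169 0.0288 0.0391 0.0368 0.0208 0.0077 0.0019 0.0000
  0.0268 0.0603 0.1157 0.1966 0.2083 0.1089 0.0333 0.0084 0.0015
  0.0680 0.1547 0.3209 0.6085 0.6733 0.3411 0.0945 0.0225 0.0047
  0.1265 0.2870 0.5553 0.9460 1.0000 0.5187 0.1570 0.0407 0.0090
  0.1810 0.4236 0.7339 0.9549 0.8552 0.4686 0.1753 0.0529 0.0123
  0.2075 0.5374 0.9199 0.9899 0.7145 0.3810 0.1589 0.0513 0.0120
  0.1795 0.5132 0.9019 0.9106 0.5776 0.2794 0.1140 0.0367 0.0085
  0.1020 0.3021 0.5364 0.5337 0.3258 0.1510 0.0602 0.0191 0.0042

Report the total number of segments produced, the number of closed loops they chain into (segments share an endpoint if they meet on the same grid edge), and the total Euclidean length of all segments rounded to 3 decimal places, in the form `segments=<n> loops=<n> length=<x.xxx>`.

cell (2,2): code 0100 → (2.298,3.000)–(3.000,2.393)
cell (2,3): code 1100 → (2.109,4.000)–(2.298,3.000)
cell (2,4): code 1000 → (3.000,4.605)–(2.109,4.000)
cell (3,1): code 0100 → (3.861,2.000)–(4.000,1.920)
cell (3,2): code 1110 → (3.000,2.393)–(3.861,2.000)
cell (3,4): code 1001 → (4.000,4.378)–(3.000,4.605)
cell (4,1): code 0110 → (4.000,1.920)–(5.000,1.449)
cell (4,4): code 1001 → (5.000,4.016)–(4.000,4.378)
cell (5,1): code 0110 → (5.000,1.449)–(6.000,1.504)
cell (5,3): code 1011 → (6.000,3.605)–(5.040,4.000)
cell (5,4): code 0001 → (5.040,4.000)–(5.000,4.016)
cell (6,1): code 0010 → (6.000,1.504)–(6.528,2.000)
cell (6,2): code 0011 → (6.528,2.000)–(6.535,3.000)
cell (6,3): code 0001 → (6.535,3.000)–(6.000,3.605)
total: 14 segments, chained into 1 closed loop(s), length Σ = 11.938378

segments=14 loops=1 length=11.938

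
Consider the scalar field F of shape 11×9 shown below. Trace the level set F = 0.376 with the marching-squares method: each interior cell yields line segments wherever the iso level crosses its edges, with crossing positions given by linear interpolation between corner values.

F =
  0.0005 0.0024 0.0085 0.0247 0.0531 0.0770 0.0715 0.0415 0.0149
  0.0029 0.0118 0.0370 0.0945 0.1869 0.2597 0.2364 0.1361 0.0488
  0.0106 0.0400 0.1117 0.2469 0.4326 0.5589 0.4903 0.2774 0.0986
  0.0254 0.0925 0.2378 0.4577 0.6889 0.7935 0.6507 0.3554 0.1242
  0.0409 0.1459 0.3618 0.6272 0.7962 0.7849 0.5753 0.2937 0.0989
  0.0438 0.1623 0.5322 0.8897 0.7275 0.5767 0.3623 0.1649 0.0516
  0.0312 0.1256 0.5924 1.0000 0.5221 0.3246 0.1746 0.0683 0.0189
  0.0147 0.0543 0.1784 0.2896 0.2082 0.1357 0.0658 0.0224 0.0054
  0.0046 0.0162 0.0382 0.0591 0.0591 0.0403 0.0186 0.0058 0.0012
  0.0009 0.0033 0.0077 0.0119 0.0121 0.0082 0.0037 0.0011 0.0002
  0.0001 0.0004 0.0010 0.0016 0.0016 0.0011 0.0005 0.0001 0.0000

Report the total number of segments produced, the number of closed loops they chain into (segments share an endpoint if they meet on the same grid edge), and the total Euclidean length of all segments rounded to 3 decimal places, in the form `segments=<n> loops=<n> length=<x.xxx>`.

segments=20 loops=1 length=16.530

cell (1,3): code 0100 → (1.770,4.000)–(2.000,3.695)
cell (1,4): code 1100 → (1.389,5.000)–(1.770,4.000)
cell (1,5): code 1100 → (1.550,6.000)–(1.389,5.000)
cell (1,6): code 1000 → (2.000,6.537)–(1.550,6.000)
cell (2,2): code 0100 → (2.612,3.000)–(3.000,2.628)
cell (2,3): code 1110 → (2.000,3.695)–(2.612,3.000)
cell (2,6): code 1001 → (3.000,6.930)–(2.000,6.537)
cell (3,2): code 0110 → (3.000,2.628)–(4.000,2.054)
cell (3,6): code 1001 → (4.000,6.708)–(3.000,6.930)
cell (4,1): code 0100 → (4.083,2.000)–(5.000,1.578)
cell (4,2): code 1110 → (4.000,2.054)–(4.083,2.000)
cell (4,5): code 1011 → (5.000,5.936)–(4.936,6.000)
cell (4,6): code 0001 → (4.936,6.000)–(4.000,6.708)
cell (5,1): code 0110 → (5.000,1.578)–(6.000,1.536)
cell (5,4): code 1011 → (6.000,4.740)–(5.796,5.000)
cell (5,5): code 0001 → (5.796,5.000)–(5.000,5.936)
cell (6,1): code 0010 → (6.000,1.536)–(6.523,2.000)
cell (6,2): code 0011 → (6.523,2.000)–(6.878,3.000)
cell (6,3): code 0011 → (6.878,3.000)–(6.465,4.000)
cell (6,4): code 0001 → (6.465,4.000)–(6.000,4.740)
total: 20 segments, chained into 1 closed loop(s), length Σ = 16.530002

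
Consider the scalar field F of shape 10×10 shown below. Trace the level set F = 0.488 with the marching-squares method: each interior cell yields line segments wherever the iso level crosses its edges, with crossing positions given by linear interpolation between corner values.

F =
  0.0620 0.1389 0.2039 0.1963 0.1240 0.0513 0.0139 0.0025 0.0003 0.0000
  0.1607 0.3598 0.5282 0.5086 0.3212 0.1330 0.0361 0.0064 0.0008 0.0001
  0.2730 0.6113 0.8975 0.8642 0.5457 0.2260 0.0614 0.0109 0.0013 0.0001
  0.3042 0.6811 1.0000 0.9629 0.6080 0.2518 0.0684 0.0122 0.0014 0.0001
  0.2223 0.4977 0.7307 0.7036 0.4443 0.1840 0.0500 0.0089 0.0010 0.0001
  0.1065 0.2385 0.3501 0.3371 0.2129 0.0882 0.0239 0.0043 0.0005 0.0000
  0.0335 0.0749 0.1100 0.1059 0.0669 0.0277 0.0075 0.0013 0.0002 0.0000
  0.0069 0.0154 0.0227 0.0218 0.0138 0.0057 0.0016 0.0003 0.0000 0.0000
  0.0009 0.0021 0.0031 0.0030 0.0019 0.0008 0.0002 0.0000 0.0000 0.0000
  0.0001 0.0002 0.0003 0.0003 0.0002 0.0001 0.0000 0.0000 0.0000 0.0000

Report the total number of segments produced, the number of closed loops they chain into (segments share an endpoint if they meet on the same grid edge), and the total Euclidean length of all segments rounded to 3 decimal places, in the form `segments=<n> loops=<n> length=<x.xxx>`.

segments=16 loops=1 length=11.890

cell (0,1): code 0100 → (0.876,2.000)–(1.000,1.761)
cell (0,2): code 1100 → (0.934,3.000)–(0.876,2.000)
cell (0,3): code 1000 → (1.000,3.110)–(0.934,3.000)
cell (1,0): code 0100 → (1.510,1.000)–(2.000,0.636)
cell (1,1): code 1110 → (1.000,1.761)–(1.510,1.000)
cell (1,3): code 1101 → (1.743,4.000)–(1.000,3.110)
cell (1,4): code 1000 → (2.000,4.180)–(1.743,4.000)
cell (2,0): code 0110 → (2.000,0.636)–(3.000,0.488)
cell (2,4): code 1001 → (3.000,4.337)–(2.000,4.180)
cell (3,0): code 0110 → (3.000,0.488)–(4.000,0.965)
cell (3,3): code 1011 → (4.000,3.831)–(3.733,4.000)
cell (3,4): code 0001 → (3.733,4.000)–(3.000,4.337)
cell (4,0): code 0010 → (4.000,0.965)–(4.037,1.000)
cell (4,1): code 0011 → (4.037,1.000)–(4.638,2.000)
cell (4,2): code 0011 → (4.638,2.000)–(4.588,3.000)
cell (4,3): code 0001 → (4.588,3.000)–(4.000,3.831)
total: 16 segments, chained into 1 closed loop(s), length Σ = 11.890348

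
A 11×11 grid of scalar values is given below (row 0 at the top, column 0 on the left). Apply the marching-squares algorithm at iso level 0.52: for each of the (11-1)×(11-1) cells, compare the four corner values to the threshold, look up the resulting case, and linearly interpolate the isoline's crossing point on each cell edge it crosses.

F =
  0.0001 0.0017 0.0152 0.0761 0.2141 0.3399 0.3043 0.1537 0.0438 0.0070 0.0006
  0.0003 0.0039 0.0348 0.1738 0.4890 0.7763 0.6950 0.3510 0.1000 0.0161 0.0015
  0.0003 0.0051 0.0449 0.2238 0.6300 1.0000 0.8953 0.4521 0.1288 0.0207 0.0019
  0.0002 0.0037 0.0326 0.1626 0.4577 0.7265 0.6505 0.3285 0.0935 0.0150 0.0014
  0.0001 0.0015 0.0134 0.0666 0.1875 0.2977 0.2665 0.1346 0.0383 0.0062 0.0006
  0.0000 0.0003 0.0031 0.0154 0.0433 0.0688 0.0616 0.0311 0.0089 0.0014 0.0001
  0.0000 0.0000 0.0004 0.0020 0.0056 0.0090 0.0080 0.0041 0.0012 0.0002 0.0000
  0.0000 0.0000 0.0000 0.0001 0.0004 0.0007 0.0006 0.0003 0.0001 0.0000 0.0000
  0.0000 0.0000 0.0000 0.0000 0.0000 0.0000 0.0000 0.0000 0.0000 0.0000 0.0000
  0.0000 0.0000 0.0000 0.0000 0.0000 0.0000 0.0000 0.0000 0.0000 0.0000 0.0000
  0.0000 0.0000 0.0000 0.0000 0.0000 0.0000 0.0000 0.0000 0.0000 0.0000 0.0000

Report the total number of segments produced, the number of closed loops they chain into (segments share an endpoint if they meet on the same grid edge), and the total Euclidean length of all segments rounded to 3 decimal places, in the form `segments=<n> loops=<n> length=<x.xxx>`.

segments=12 loops=1 length=9.544

cell (0,4): code 0100 → (0.413,5.000)–(1.000,4.108)
cell (0,5): code 1100 → (0.552,6.000)–(0.413,5.000)
cell (0,6): code 1000 → (1.000,6.509)–(0.552,6.000)
cell (1,3): code 0100 → (1.220,4.000)–(2.000,3.729)
cell (1,4): code 1110 → (1.000,4.108)–(1.220,4.000)
cell (1,6): code 1001 → (2.000,6.847)–(1.000,6.509)
cell (2,3): code 0010 → (2.000,3.729)–(2.638,4.000)
cell (2,4): code 0111 → (2.638,4.000)–(3.000,4.232)
cell (2,6): code 1001 → (3.000,6.405)–(2.000,6.847)
cell (3,4): code 0010 → (3.000,4.232)–(3.482,5.000)
cell (3,5): code 0011 → (3.482,5.000)–(3.340,6.000)
cell (3,6): code 0001 → (3.340,6.000)–(3.000,6.405)
total: 12 segments, chained into 1 closed loop(s), length Σ = 9.543553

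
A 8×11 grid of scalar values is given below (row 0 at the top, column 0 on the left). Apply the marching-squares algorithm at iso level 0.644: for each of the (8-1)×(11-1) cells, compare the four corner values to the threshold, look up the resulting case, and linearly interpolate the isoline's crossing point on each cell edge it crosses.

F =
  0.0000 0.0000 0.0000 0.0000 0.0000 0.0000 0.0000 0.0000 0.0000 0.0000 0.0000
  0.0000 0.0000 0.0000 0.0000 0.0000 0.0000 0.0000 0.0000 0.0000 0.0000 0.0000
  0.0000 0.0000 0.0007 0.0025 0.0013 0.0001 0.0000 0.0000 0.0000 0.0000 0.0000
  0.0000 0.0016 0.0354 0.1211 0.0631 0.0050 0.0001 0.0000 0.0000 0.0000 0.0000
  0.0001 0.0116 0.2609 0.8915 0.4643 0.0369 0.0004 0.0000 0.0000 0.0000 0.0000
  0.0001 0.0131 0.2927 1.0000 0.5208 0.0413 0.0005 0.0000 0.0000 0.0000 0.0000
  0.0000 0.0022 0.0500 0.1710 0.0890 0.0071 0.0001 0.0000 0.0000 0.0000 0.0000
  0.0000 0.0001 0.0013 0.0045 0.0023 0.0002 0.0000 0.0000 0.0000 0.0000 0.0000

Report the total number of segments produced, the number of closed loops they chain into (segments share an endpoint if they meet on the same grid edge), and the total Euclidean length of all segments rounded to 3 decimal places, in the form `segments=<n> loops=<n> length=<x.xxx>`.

cell (3,2): code 0100 → (3.679,3.000)–(4.000,2.608)
cell (3,3): code 1000 → (4.000,3.579)–(3.679,3.000)
cell (4,2): code 0110 → (4.000,2.608)–(5.000,2.497)
cell (4,3): code 1001 → (5.000,3.743)–(4.000,3.579)
cell (5,2): code 0010 → (5.000,2.497)–(5.429,3.000)
cell (5,3): code 0001 → (5.429,3.000)–(5.000,3.743)
total: 6 segments, chained into 1 closed loop(s), length Σ = 4.708791

segments=6 loops=1 length=4.709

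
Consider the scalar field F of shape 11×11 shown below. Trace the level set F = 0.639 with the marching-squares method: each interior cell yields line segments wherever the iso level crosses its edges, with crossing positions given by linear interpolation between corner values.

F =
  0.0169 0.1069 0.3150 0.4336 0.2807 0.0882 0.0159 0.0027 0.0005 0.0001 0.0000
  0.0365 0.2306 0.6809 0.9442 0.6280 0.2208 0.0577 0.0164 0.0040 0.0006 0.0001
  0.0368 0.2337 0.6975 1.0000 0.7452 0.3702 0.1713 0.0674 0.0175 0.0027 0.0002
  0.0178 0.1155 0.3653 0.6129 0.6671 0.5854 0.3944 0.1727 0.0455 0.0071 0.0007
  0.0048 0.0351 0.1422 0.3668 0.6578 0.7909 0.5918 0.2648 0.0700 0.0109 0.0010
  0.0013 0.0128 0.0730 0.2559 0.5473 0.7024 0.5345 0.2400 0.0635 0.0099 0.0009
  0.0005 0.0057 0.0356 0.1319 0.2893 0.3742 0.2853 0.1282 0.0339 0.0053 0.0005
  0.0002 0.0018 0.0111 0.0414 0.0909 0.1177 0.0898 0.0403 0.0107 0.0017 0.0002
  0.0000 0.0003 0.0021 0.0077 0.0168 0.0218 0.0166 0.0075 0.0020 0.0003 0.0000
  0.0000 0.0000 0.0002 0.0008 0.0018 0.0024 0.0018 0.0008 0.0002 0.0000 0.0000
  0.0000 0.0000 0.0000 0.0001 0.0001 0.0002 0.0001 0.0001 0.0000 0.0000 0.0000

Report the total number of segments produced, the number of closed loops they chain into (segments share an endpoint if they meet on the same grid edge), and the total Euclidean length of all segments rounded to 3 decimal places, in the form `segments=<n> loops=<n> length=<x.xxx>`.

segments=18 loops=1 length=13.417

cell (0,1): code 0100 → (0.885,2.000)–(1.000,1.907)
cell (0,2): code 1100 → (0.402,3.000)–(0.885,2.000)
cell (0,3): code 1000 → (1.000,3.965)–(0.402,3.000)
cell (1,1): code 0110 → (1.000,1.907)–(2.000,1.874)
cell (1,3): code 1101 → (1.094,4.000)–(1.000,3.965)
cell (1,4): code 1000 → (2.000,4.283)–(1.094,4.000)
cell (2,1): code 0010 → (2.000,1.874)–(2.176,2.000)
cell (2,2): code 0011 → (2.176,2.000)–(2.933,3.000)
cell (2,3): code 0111 → (2.933,3.000)–(3.000,3.482)
cell (2,4): code 1001 → (3.000,4.344)–(2.000,4.283)
cell (3,3): code 0110 → (3.000,3.482)–(4.000,3.935)
cell (3,4): code 1101 → (3.261,5.000)–(3.000,4.344)
cell (3,5): code 1000 → (4.000,5.763)–(3.261,5.000)
cell (4,3): code 0010 → (4.000,3.935)–(4.170,4.000)
cell (4,4): code 0111 → (4.170,4.000)–(5.000,4.591)
cell (4,5): code 1001 → (5.000,5.378)–(4.000,5.763)
cell (5,4): code 0010 → (5.000,4.591)–(5.193,5.000)
cell (5,5): code 0001 → (5.193,5.000)–(5.000,5.378)
total: 18 segments, chained into 1 closed loop(s), length Σ = 13.417407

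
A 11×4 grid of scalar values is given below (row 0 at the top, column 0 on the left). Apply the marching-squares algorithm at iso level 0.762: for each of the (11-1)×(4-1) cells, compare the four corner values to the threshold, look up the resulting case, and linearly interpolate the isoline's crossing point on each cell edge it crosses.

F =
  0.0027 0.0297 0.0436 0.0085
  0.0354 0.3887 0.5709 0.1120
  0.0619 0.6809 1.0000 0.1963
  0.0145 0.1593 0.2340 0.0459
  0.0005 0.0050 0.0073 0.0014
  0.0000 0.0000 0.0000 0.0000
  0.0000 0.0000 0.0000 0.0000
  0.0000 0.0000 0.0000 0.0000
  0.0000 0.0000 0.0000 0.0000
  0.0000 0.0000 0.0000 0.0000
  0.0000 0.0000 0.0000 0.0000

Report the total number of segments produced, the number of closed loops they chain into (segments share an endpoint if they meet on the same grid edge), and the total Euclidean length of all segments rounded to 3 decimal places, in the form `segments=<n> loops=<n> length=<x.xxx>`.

cell (1,1): code 0100 → (1.445,2.000)–(2.000,1.254)
cell (1,2): code 1000 → (2.000,2.296)–(1.445,2.000)
cell (2,1): code 0010 → (2.000,1.254)–(2.311,2.000)
cell (2,2): code 0001 → (2.311,2.000)–(2.000,2.296)
total: 4 segments, chained into 1 closed loop(s), length Σ = 2.795425

segments=4 loops=1 length=2.795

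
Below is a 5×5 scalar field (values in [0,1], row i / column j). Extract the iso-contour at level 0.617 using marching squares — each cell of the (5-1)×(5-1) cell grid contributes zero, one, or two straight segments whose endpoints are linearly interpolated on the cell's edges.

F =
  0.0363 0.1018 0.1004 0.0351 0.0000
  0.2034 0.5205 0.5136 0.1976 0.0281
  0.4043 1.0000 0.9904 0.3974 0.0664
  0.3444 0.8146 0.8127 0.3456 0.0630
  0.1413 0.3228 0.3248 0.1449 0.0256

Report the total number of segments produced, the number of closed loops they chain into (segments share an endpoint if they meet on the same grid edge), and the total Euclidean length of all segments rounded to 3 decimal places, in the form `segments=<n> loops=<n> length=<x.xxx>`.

cell (1,0): code 0100 → (1.201,1.000)–(2.000,0.357)
cell (1,1): code 1100 → (1.217,2.000)–(1.201,1.000)
cell (1,2): code 1000 → (2.000,2.630)–(1.217,2.000)
cell (2,0): code 0110 → (2.000,0.357)–(3.000,0.580)
cell (2,2): code 1001 → (3.000,2.419)–(2.000,2.630)
cell (3,0): code 0010 → (3.000,0.580)–(3.402,1.000)
cell (3,1): code 0011 → (3.402,1.000)–(3.401,2.000)
cell (3,2): code 0001 → (3.401,2.000)–(3.000,2.419)
total: 8 segments, chained into 1 closed loop(s), length Σ = 7.238262

segments=8 loops=1 length=7.238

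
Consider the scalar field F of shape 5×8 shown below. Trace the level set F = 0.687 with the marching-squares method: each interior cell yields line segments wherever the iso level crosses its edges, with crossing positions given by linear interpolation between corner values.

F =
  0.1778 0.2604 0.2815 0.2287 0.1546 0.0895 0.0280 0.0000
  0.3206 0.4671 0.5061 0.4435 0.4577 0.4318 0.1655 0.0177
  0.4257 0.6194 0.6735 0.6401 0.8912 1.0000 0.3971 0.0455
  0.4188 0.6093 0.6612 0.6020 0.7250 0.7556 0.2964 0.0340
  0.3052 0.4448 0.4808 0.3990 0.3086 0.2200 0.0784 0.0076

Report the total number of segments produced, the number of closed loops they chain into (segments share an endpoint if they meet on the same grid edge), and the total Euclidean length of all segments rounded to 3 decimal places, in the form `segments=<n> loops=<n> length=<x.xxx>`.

cell (1,3): code 0100 → (1.529,4.000)–(2.000,3.187)
cell (1,4): code 1100 → (1.449,5.000)–(1.529,4.000)
cell (1,5): code 1000 → (2.000,5.519)–(1.449,5.000)
cell (2,3): code 0110 → (2.000,3.187)–(3.000,3.691)
cell (2,5): code 1001 → (3.000,5.149)–(2.000,5.519)
cell (3,3): code 0010 → (3.000,3.691)–(3.091,4.000)
cell (3,4): code 0011 → (3.091,4.000)–(3.128,5.000)
cell (3,5): code 0001 → (3.128,5.000)–(3.000,5.149)
total: 8 segments, chained into 1 closed loop(s), length Σ = 6.405652

segments=8 loops=1 length=6.406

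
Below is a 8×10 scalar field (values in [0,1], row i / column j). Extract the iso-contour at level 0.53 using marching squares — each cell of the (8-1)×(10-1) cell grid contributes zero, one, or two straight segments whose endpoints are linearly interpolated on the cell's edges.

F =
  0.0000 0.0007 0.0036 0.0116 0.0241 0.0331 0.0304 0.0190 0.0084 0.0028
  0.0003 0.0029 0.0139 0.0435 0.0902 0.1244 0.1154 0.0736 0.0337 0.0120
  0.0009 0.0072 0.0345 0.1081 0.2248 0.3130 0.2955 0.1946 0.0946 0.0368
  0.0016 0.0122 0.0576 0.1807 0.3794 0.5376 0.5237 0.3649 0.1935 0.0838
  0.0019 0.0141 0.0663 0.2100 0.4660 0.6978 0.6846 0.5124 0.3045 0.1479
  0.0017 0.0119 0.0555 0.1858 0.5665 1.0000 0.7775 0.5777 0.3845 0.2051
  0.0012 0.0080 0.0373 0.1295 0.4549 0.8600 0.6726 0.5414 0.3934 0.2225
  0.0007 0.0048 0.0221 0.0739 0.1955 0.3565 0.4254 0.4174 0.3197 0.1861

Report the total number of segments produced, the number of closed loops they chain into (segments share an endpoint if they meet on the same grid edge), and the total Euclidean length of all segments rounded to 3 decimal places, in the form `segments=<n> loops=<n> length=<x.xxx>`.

cell (2,4): code 0100 → (2.966,5.000)–(3.000,4.952)
cell (2,5): code 1000 → (3.000,5.547)–(2.966,5.000)
cell (3,4): code 0110 → (3.000,4.952)–(4.000,4.276)
cell (3,5): code 1101 → (3.039,6.000)–(3.000,5.547)
cell (3,6): code 1000 → (4.000,6.898)–(3.039,6.000)
cell (4,3): code 0100 → (4.637,4.000)–(5.000,3.904)
cell (4,4): code 1110 → (4.000,4.276)–(4.637,4.000)
cell (4,6): code 1101 → (4.270,7.000)–(4.000,6.898)
cell (4,7): code 1000 → (5.000,7.247)–(4.270,7.000)
cell (5,3): code 0010 → (5.000,3.904)–(5.327,4.000)
cell (5,4): code 0111 → (5.327,4.000)–(6.000,4.185)
cell (5,7): code 1001 → (6.000,7.077)–(5.000,7.247)
cell (6,4): code 0010 → (6.000,4.185)–(6.655,5.000)
cell (6,5): code 0011 → (6.655,5.000)–(6.577,6.000)
cell (6,6): code 0011 → (6.577,6.000)–(6.092,7.000)
cell (6,7): code 0001 → (6.092,7.000)–(6.000,7.077)
total: 16 segments, chained into 1 closed loop(s), length Σ = 11.045618

segments=16 loops=1 length=11.046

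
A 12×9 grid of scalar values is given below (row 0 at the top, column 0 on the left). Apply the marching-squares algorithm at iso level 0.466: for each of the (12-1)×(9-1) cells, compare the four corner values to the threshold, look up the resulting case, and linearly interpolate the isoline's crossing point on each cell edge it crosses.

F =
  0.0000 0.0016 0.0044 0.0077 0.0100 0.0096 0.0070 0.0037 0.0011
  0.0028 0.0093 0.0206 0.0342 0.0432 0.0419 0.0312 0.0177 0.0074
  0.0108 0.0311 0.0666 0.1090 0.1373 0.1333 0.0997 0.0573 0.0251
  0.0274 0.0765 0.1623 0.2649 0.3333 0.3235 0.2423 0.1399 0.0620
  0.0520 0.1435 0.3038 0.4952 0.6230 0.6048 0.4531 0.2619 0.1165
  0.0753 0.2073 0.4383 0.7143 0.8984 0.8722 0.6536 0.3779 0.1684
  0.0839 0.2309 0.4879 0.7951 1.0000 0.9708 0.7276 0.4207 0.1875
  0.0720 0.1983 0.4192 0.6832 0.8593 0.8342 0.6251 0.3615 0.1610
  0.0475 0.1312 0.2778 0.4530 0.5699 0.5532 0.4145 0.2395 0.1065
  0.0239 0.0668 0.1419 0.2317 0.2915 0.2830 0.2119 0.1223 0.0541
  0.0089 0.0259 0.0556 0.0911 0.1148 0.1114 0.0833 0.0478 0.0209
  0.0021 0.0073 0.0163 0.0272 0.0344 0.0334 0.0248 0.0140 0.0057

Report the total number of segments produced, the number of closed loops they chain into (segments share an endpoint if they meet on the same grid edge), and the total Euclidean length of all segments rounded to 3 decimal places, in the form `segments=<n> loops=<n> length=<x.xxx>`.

cell (3,2): code 0100 → (3.873,3.000)–(4.000,2.847)
cell (3,3): code 1100 → (3.458,4.000)–(3.873,3.000)
cell (3,4): code 1100 → (3.507,5.000)–(3.458,4.000)
cell (3,5): code 1000 → (4.000,5.915)–(3.507,5.000)
cell (4,2): code 0110 → (4.000,2.847)–(5.000,2.100)
cell (4,5): code 1101 → (4.064,6.000)–(4.000,5.915)
cell (4,6): code 1000 → (5.000,6.680)–(4.064,6.000)
cell (5,1): code 0100 → (5.558,2.000)–(6.000,1.915)
cell (5,2): code 1110 → (5.000,2.100)–(5.558,2.000)
cell (5,6): code 1001 → (6.000,6.852)–(5.000,6.680)
cell (6,1): code 0010 → (6.000,1.915)–(6.319,2.000)
cell (6,2): code 0111 → (6.319,2.000)–(7.000,2.177)
cell (6,6): code 1001 → (7.000,6.604)–(6.000,6.852)
cell (7,2): code 0010 → (7.000,2.177)–(7.944,3.000)
cell (7,3): code 0111 → (7.944,3.000)–(8.000,3.111)
cell (7,5): code 1011 → (8.000,5.629)–(7.755,6.000)
cell (7,6): code 0001 → (7.755,6.000)–(7.000,6.604)
cell (8,3): code 0010 → (8.000,3.111)–(8.373,4.000)
cell (8,4): code 0011 → (8.373,4.000)–(8.323,5.000)
cell (8,5): code 0001 → (8.323,5.000)–(8.000,5.629)
total: 20 segments, chained into 1 closed loop(s), length Σ = 15.389837

segments=20 loops=1 length=15.390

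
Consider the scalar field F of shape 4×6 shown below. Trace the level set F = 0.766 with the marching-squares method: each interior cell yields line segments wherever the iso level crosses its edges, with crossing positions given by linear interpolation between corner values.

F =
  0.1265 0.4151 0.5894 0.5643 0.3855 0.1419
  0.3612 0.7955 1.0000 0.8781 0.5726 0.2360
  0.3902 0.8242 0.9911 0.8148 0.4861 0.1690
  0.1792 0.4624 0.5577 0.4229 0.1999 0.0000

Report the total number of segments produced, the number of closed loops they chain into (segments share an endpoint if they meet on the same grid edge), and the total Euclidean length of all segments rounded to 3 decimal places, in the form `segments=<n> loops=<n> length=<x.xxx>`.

segments=10 loops=1 length=7.319

cell (0,0): code 0100 → (0.922,1.000)–(1.000,0.932)
cell (0,1): code 1100 → (0.430,2.000)–(0.922,1.000)
cell (0,2): code 1100 → (0.643,3.000)–(0.430,2.000)
cell (0,3): code 1000 → (1.000,3.367)–(0.643,3.000)
cell (1,0): code 0110 → (1.000,0.932)–(2.000,0.866)
cell (1,3): code 1001 → (2.000,3.148)–(1.000,3.367)
cell (2,0): code 0010 → (2.000,0.866)–(2.161,1.000)
cell (2,1): code 0011 → (2.161,1.000)–(2.519,2.000)
cell (2,2): code 0011 → (2.519,2.000)–(2.125,3.000)
cell (2,3): code 0001 → (2.125,3.000)–(2.000,3.148)
total: 10 segments, chained into 1 closed loop(s), length Σ = 7.318635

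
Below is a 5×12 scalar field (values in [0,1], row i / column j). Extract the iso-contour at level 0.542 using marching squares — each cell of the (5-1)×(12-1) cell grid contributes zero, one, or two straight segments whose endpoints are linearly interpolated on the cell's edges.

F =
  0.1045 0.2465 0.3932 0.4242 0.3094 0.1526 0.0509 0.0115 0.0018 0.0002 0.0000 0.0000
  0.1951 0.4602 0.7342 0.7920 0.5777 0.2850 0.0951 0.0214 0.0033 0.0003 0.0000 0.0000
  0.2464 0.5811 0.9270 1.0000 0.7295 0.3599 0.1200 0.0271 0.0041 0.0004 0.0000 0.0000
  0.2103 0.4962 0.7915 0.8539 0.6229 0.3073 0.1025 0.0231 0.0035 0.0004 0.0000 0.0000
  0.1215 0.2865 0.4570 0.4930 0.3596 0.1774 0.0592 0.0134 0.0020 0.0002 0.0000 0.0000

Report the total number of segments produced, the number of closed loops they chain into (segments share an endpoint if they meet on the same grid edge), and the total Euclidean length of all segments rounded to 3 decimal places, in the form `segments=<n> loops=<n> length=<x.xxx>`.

cell (0,1): code 0100 → (0.436,2.000)–(1.000,1.299)
cell (0,2): code 1100 → (0.320,3.000)–(0.436,2.000)
cell (0,3): code 1100 → (0.867,4.000)–(0.320,3.000)
cell (0,4): code 1000 → (1.000,4.122)–(0.867,4.000)
cell (1,0): code 0100 → (1.677,1.000)–(2.000,0.883)
cell (1,1): code 1110 → (1.000,1.299)–(1.677,1.000)
cell (1,4): code 1001 → (2.000,4.507)–(1.000,4.122)
cell (2,0): code 0010 → (2.000,0.883)–(2.461,1.000)
cell (2,1): code 0111 → (2.461,1.000)–(3.000,1.155)
cell (2,4): code 1001 → (3.000,4.256)–(2.000,4.507)
cell (3,1): code 0010 → (3.000,1.155)–(3.746,2.000)
cell (3,2): code 0011 → (3.746,2.000)–(3.864,3.000)
cell (3,3): code 0011 → (3.864,3.000)–(3.307,4.000)
cell (3,4): code 0001 → (3.307,4.000)–(3.000,4.256)
total: 14 segments, chained into 1 closed loop(s), length Σ = 11.128051

segments=14 loops=1 length=11.128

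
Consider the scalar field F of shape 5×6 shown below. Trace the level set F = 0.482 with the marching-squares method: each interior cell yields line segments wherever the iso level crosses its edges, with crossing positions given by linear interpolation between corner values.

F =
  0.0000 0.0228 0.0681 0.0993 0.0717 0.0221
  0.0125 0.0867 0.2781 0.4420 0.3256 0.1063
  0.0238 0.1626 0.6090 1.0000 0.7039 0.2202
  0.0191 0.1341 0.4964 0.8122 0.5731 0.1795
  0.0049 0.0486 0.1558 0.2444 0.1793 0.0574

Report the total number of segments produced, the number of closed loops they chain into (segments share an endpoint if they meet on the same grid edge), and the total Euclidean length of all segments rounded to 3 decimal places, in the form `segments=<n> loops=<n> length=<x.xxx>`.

cell (1,1): code 0100 → (1.616,2.000)–(2.000,1.716)
cell (1,2): code 1100 → (1.072,3.000)–(1.616,2.000)
cell (1,3): code 1100 → (1.413,4.000)–(1.072,3.000)
cell (1,4): code 1000 → (2.000,4.459)–(1.413,4.000)
cell (2,1): code 0110 → (2.000,1.716)–(3.000,1.960)
cell (2,4): code 1001 → (3.000,4.231)–(2.000,4.459)
cell (3,1): code 0010 → (3.000,1.960)–(3.042,2.000)
cell (3,2): code 0011 → (3.042,2.000)–(3.582,3.000)
cell (3,3): code 0011 → (3.582,3.000)–(3.231,4.000)
cell (3,4): code 0001 → (3.231,4.000)–(3.000,4.231)
total: 10 segments, chained into 1 closed loop(s), length Σ = 8.053809

segments=10 loops=1 length=8.054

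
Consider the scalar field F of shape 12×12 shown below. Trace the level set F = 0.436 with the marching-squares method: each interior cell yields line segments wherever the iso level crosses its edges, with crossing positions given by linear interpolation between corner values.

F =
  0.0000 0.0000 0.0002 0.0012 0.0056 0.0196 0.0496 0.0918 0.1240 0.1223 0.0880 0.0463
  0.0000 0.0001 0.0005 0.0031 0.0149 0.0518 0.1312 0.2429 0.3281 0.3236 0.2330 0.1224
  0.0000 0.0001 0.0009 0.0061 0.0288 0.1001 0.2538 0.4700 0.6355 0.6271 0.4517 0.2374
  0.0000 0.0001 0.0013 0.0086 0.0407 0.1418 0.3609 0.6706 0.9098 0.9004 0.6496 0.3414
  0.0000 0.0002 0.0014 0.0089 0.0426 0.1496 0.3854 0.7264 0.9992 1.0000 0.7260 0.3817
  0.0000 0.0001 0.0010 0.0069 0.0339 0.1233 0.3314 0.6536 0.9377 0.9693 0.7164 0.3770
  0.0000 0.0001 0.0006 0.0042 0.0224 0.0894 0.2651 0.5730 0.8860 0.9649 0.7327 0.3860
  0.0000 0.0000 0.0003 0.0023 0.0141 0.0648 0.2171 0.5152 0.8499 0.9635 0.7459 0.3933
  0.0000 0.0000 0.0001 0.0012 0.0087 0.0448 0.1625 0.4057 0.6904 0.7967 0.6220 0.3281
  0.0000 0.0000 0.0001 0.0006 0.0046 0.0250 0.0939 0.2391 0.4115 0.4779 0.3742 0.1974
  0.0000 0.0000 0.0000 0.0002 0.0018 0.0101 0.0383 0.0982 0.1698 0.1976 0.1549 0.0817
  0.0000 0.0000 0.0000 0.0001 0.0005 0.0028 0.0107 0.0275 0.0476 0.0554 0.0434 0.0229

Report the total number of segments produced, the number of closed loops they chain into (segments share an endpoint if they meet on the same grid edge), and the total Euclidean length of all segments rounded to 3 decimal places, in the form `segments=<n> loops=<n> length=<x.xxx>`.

segments=24 loops=1 length=20.460

cell (1,6): code 0100 → (1.850,7.000)–(2.000,6.843)
cell (1,7): code 1100 → (1.351,8.000)–(1.850,7.000)
cell (1,8): code 1100 → (1.370,9.000)–(1.351,8.000)
cell (1,9): code 1100 → (1.928,10.000)–(1.370,9.000)
cell (1,10): code 1000 → (2.000,10.073)–(1.928,10.000)
cell (2,6): code 0110 → (2.000,6.843)–(3.000,6.242)
cell (2,10): code 1001 → (3.000,10.693)–(2.000,10.073)
cell (3,6): code 0110 → (3.000,6.242)–(4.000,6.148)
cell (3,10): code 1001 → (4.000,10.842)–(3.000,10.693)
cell (4,6): code 0110 → (4.000,6.148)–(5.000,6.325)
cell (4,10): code 1001 → (5.000,10.826)–(4.000,10.842)
cell (5,6): code 0110 → (5.000,6.325)–(6.000,6.555)
cell (5,10): code 1001 → (6.000,10.856)–(5.000,10.826)
cell (6,6): code 0110 → (6.000,6.555)–(7.000,6.734)
cell (6,10): code 1001 → (7.000,10.879)–(6.000,10.856)
cell (7,6): code 0010 → (7.000,6.734)–(7.723,7.000)
cell (7,7): code 0111 → (7.723,7.000)–(8.000,7.106)
cell (7,10): code 1001 → (8.000,10.633)–(7.000,10.879)
cell (8,7): code 0010 → (8.000,7.106)–(8.912,8.000)
cell (8,8): code 0111 → (8.912,8.000)–(9.000,8.369)
cell (8,9): code 1011 → (9.000,9.404)–(8.751,10.000)
cell (8,10): code 0001 → (8.751,10.000)–(8.000,10.633)
cell (9,8): code 0010 → (9.000,8.369)–(9.149,9.000)
cell (9,9): code 0001 → (9.149,9.000)–(9.000,9.404)
total: 24 segments, chained into 1 closed loop(s), length Σ = 20.459545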